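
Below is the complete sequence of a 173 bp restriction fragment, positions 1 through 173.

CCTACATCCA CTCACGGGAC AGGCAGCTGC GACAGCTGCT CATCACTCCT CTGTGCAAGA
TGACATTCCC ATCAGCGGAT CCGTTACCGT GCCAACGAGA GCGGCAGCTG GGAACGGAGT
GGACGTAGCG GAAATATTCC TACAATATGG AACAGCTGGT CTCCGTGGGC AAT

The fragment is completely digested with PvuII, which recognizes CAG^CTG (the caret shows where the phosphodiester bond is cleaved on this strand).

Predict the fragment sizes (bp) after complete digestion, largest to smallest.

PvuII sites (CAGCTG) start at positions 24, 33, 105, 153.
PvuII cuts after base 3 of each site, so after positions 26, 35, 107, 155.
Linear molecule, 4 cuts → 5 fragments:
  1–26 → 26 bp
  27–35 → 9 bp
  36–107 → 72 bp
  108–155 → 48 bp
  156–173 → 18 bp
Sorted largest to smallest: 72, 48, 26, 18, 9 bp.

72, 48, 26, 18, 9 bp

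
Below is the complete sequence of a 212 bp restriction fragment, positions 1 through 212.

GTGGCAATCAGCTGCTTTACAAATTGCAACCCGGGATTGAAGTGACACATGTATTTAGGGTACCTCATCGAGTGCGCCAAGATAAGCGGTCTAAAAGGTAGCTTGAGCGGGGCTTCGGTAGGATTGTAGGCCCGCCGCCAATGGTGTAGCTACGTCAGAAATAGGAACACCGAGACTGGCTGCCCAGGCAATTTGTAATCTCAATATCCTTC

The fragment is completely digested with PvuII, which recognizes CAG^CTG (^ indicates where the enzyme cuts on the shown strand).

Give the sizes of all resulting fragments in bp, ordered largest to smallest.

The PvuII site (CAGCTG) starts at position 9.
PvuII cuts after base 3 of each site, so after position 11.
Linear molecule, 1 cut → 2 fragments:
  1–11 → 11 bp
  12–212 → 201 bp
Sorted largest to smallest: 201, 11 bp.

201, 11 bp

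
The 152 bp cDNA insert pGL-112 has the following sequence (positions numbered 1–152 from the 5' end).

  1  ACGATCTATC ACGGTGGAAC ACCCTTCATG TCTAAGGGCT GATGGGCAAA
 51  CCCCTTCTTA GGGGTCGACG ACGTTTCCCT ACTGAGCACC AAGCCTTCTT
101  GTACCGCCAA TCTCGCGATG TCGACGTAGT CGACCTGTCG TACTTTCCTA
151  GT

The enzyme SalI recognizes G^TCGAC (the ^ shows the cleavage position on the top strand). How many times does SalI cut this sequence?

GTCGAC occurs starting at positions 64, 120, 129.
SalI cuts at 3 sites.

3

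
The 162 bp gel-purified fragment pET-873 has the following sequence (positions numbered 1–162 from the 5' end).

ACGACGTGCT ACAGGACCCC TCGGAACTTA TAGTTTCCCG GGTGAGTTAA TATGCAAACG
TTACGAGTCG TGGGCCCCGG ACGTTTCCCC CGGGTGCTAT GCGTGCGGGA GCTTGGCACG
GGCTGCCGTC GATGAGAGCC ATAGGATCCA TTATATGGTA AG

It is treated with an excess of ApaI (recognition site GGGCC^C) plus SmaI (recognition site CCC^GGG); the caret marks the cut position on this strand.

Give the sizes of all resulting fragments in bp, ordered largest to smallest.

The ApaI site (GGGCCC) starts at position 72.
ApaI cuts after base 5 of each site (before the last base), so after position 76.
SmaI sites (CCCGGG) start at positions 37, 89.
SmaI cuts after base 3 of each site, so after positions 39, 91.
Combined cut positions: 39, 76, 91.
Linear molecule, 3 cuts → 4 fragments:
  1–39 → 39 bp
  40–76 → 37 bp
  77–91 → 15 bp
  92–162 → 71 bp
Sorted largest to smallest: 71, 39, 37, 15 bp.

71, 39, 37, 15 bp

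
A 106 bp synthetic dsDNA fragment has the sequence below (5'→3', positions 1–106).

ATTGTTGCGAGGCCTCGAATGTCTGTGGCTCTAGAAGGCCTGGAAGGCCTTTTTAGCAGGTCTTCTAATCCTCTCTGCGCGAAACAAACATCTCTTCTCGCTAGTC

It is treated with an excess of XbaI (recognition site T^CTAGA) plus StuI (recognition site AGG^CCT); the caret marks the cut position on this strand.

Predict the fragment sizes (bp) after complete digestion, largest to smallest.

The XbaI site (TCTAGA) starts at position 30.
XbaI cuts after the first base of each site, so after position 30.
StuI sites (AGGCCT) start at positions 10, 36, 45.
StuI cuts after base 3 of each site, so after positions 12, 38, 47.
Combined cut positions: 12, 30, 38, 47.
Linear molecule, 4 cuts → 5 fragments:
  1–12 → 12 bp
  13–30 → 18 bp
  31–38 → 8 bp
  39–47 → 9 bp
  48–106 → 59 bp
Sorted largest to smallest: 59, 18, 12, 9, 8 bp.

59, 18, 12, 9, 8 bp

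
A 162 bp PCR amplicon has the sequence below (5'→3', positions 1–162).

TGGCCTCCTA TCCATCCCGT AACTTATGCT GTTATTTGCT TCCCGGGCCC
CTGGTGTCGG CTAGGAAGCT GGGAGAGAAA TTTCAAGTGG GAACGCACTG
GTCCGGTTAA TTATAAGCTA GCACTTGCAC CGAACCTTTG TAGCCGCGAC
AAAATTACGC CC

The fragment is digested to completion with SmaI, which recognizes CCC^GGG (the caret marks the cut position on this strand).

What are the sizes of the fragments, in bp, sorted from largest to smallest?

118, 44 bp

The SmaI site (CCCGGG) starts at position 42.
SmaI cuts after base 3 of each site, so after position 44.
Linear molecule, 1 cut → 2 fragments:
  1–44 → 44 bp
  45–162 → 118 bp
Sorted largest to smallest: 118, 44 bp.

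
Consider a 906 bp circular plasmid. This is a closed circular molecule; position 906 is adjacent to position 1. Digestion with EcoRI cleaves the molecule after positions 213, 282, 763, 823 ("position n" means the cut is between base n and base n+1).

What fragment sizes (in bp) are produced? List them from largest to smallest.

481, 296, 69, 60 bp

Circular molecule, 4 cuts → 4 fragments:
  282 − 213 = 69 bp
  763 − 282 = 481 bp
  823 − 763 = 60 bp
  wrap: 906 − 823 + 213 = 296 bp
Sorted largest to smallest: 481, 296, 69, 60 bp.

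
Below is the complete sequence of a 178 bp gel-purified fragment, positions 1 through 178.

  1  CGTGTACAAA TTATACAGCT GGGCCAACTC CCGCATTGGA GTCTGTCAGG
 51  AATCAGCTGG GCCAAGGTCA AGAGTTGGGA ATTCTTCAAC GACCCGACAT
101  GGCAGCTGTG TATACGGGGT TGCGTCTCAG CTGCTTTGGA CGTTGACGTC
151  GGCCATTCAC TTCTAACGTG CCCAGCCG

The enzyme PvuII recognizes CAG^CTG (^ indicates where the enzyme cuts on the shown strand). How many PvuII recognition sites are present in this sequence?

CAGCTG occurs starting at positions 16, 54, 103, 128.
PvuII cuts at 4 sites.

4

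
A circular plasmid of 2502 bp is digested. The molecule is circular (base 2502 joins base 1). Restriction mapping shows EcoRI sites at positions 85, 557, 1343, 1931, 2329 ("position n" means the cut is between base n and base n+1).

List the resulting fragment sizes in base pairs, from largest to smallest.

786, 588, 472, 398, 258 bp

Circular molecule, 5 cuts → 5 fragments:
  557 − 85 = 472 bp
  1343 − 557 = 786 bp
  1931 − 1343 = 588 bp
  2329 − 1931 = 398 bp
  wrap: 2502 − 2329 + 85 = 258 bp
Sorted largest to smallest: 786, 588, 472, 398, 258 bp.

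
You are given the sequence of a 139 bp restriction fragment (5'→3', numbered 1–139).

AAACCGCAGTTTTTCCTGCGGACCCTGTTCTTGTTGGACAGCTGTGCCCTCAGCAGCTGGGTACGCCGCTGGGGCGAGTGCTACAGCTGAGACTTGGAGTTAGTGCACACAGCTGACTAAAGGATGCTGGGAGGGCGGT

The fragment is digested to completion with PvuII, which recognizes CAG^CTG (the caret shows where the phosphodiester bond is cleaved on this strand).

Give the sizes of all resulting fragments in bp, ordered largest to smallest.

41, 30, 27, 26, 15 bp

PvuII sites (CAGCTG) start at positions 39, 54, 84, 110.
PvuII cuts after base 3 of each site, so after positions 41, 56, 86, 112.
Linear molecule, 4 cuts → 5 fragments:
  1–41 → 41 bp
  42–56 → 15 bp
  57–86 → 30 bp
  87–112 → 26 bp
  113–139 → 27 bp
Sorted largest to smallest: 41, 30, 27, 26, 15 bp.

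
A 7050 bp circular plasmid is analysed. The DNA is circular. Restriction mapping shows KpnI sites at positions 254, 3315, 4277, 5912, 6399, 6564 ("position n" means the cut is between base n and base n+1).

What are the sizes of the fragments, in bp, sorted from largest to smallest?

3061, 1635, 962, 740, 487, 165 bp

Circular molecule, 6 cuts → 6 fragments:
  3315 − 254 = 3061 bp
  4277 − 3315 = 962 bp
  5912 − 4277 = 1635 bp
  6399 − 5912 = 487 bp
  6564 − 6399 = 165 bp
  wrap: 7050 − 6564 + 254 = 740 bp
Sorted largest to smallest: 3061, 1635, 962, 740, 487, 165 bp.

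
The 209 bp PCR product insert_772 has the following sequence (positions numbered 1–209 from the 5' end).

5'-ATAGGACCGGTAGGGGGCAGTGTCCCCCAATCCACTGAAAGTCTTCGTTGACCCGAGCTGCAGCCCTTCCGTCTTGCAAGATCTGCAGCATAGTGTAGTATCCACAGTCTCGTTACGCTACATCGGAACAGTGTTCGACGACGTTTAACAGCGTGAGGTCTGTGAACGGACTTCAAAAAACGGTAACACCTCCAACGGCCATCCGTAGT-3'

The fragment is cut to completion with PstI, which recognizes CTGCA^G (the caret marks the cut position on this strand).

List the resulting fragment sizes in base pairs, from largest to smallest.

PstI sites (CTGCAG) start at positions 58, 83.
PstI cuts after base 5 of each site (before the last base), so after positions 62, 87.
Linear molecule, 2 cuts → 3 fragments:
  1–62 → 62 bp
  63–87 → 25 bp
  88–209 → 122 bp
Sorted largest to smallest: 122, 62, 25 bp.

122, 62, 25 bp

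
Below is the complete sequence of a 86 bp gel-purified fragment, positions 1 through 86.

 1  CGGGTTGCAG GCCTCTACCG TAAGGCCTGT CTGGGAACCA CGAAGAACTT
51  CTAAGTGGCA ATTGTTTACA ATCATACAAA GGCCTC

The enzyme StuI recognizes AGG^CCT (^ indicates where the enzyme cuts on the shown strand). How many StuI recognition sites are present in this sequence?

3

AGGCCT occurs starting at positions 9, 23, 80.
StuI cuts at 3 sites.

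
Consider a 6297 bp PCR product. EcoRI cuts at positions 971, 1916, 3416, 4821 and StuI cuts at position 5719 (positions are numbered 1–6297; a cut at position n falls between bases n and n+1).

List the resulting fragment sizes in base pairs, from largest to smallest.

Combined cut positions (sorted): 971, 1916, 3416, 4821, 5719.
Linear molecule, 5 cuts → 6 fragments:
  971 − 0 = 971 bp
  1916 − 971 = 945 bp
  3416 − 1916 = 1500 bp
  4821 − 3416 = 1405 bp
  5719 − 4821 = 898 bp
  6297 − 5719 = 578 bp
Sorted largest to smallest: 1500, 1405, 971, 945, 898, 578 bp.

1500, 1405, 971, 945, 898, 578 bp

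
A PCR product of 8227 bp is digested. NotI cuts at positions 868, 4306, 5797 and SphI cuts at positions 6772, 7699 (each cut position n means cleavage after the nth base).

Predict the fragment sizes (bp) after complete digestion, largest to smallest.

Combined cut positions (sorted): 868, 4306, 5797, 6772, 7699.
Linear molecule, 5 cuts → 6 fragments:
  868 − 0 = 868 bp
  4306 − 868 = 3438 bp
  5797 − 4306 = 1491 bp
  6772 − 5797 = 975 bp
  7699 − 6772 = 927 bp
  8227 − 7699 = 528 bp
Sorted largest to smallest: 3438, 1491, 975, 927, 868, 528 bp.

3438, 1491, 975, 927, 868, 528 bp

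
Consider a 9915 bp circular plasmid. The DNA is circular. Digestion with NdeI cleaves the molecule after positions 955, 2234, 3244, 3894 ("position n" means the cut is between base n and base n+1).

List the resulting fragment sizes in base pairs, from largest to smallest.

6976, 1279, 1010, 650 bp

Circular molecule, 4 cuts → 4 fragments:
  2234 − 955 = 1279 bp
  3244 − 2234 = 1010 bp
  3894 − 3244 = 650 bp
  wrap: 9915 − 3894 + 955 = 6976 bp
Sorted largest to smallest: 6976, 1279, 1010, 650 bp.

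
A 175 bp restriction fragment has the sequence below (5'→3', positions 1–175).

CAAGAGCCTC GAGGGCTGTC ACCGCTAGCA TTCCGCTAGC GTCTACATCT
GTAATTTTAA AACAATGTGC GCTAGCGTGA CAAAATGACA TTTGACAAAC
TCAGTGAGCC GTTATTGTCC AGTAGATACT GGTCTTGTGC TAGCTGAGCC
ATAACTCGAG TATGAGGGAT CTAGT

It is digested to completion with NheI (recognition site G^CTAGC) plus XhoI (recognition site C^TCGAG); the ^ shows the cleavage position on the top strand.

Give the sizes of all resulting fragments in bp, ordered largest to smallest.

NheI sites (GCTAGC) start at positions 24, 35, 71, 139.
NheI cuts after the first base of each site, so after positions 24, 35, 71, 139.
XhoI sites (CTCGAG) start at positions 8, 155.
XhoI cuts after the first base of each site, so after positions 8, 155.
Combined cut positions: 8, 24, 35, 71, 139, 155.
Linear molecule, 6 cuts → 7 fragments:
  1–8 → 8 bp
  9–24 → 16 bp
  25–35 → 11 bp
  36–71 → 36 bp
  72–139 → 68 bp
  140–155 → 16 bp
  156–175 → 20 bp
Sorted largest to smallest: 68, 36, 20, 16, 16, 11, 8 bp.

68, 36, 20, 16, 16, 11, 8 bp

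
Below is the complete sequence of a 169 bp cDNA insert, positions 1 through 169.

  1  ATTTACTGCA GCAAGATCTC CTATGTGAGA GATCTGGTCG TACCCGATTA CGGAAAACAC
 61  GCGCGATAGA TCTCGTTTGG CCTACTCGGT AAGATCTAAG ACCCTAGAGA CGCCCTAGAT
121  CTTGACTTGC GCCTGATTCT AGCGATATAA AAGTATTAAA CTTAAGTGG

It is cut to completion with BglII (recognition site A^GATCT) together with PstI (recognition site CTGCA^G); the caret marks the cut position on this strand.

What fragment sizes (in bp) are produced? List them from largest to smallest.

BglII sites (AGATCT) start at positions 14, 30, 68, 92, 117.
BglII cuts after the first base of each site, so after positions 14, 30, 68, 92, 117.
The PstI site (CTGCAG) starts at position 6.
PstI cuts after base 5 of each site (before the last base), so after position 10.
Combined cut positions: 10, 14, 30, 68, 92, 117.
Linear molecule, 6 cuts → 7 fragments:
  1–10 → 10 bp
  11–14 → 4 bp
  15–30 → 16 bp
  31–68 → 38 bp
  69–92 → 24 bp
  93–117 → 25 bp
  118–169 → 52 bp
Sorted largest to smallest: 52, 38, 25, 24, 16, 10, 4 bp.

52, 38, 25, 24, 16, 10, 4 bp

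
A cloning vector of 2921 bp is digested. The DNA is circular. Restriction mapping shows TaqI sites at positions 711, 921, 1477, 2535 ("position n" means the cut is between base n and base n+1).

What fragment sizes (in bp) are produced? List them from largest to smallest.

1097, 1058, 556, 210 bp

Circular molecule, 4 cuts → 4 fragments:
  921 − 711 = 210 bp
  1477 − 921 = 556 bp
  2535 − 1477 = 1058 bp
  wrap: 2921 − 2535 + 711 = 1097 bp
Sorted largest to smallest: 1097, 1058, 556, 210 bp.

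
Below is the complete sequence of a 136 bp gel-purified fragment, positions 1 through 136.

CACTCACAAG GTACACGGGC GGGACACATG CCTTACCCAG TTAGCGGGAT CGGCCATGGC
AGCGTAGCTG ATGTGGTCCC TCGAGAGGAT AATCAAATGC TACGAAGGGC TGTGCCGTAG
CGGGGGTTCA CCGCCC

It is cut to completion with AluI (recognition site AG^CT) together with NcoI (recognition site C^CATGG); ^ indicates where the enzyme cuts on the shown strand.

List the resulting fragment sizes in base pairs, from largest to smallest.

69, 54, 13 bp

The AluI site (AGCT) starts at position 66.
AluI cuts after base 2 of each site, so after position 67.
The NcoI site (CCATGG) starts at position 54.
NcoI cuts after the first base of each site, so after position 54.
Combined cut positions: 54, 67.
Linear molecule, 2 cuts → 3 fragments:
  1–54 → 54 bp
  55–67 → 13 bp
  68–136 → 69 bp
Sorted largest to smallest: 69, 54, 13 bp.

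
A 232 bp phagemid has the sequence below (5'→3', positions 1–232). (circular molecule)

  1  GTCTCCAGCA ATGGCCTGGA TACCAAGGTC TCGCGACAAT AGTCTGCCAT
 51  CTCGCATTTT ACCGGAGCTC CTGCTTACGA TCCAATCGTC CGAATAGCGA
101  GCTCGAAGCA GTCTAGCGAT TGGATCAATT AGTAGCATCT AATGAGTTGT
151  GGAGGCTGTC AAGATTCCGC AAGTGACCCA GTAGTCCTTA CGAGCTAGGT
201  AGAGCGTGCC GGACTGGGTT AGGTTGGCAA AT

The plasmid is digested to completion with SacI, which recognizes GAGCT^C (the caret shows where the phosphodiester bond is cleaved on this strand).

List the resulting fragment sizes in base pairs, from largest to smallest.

SacI sites (GAGCTC) start at positions 65, 99.
SacI cuts after base 5 of each site (before the last base), so after positions 69, 103.
Circular molecule, 2 cuts → 2 fragments:
  70–103 → 34 bp
  104–232 then 1–69 → 129 + 69 = 198 bp
Sorted largest to smallest: 198, 34 bp.

198, 34 bp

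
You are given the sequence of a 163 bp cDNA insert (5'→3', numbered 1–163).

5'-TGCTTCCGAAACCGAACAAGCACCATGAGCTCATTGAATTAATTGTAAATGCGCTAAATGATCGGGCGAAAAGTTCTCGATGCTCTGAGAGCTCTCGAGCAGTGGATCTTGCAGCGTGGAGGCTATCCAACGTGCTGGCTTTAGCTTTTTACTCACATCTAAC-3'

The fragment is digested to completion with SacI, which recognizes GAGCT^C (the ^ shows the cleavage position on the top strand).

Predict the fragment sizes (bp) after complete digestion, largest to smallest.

70, 62, 31 bp

SacI sites (GAGCTC) start at positions 27, 89.
SacI cuts after base 5 of each site (before the last base), so after positions 31, 93.
Linear molecule, 2 cuts → 3 fragments:
  1–31 → 31 bp
  32–93 → 62 bp
  94–163 → 70 bp
Sorted largest to smallest: 70, 62, 31 bp.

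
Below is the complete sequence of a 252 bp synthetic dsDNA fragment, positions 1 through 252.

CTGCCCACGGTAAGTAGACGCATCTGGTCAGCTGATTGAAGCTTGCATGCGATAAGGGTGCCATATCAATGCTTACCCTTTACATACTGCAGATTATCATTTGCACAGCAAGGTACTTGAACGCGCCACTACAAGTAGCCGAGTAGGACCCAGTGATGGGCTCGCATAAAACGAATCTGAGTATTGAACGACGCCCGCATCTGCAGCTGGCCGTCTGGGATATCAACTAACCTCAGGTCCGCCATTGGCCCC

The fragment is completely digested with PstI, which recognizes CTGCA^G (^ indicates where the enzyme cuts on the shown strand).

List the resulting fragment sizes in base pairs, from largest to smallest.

PstI sites (CTGCAG) start at positions 87, 201.
PstI cuts after base 5 of each site (before the last base), so after positions 91, 205.
Linear molecule, 2 cuts → 3 fragments:
  1–91 → 91 bp
  92–205 → 114 bp
  206–252 → 47 bp
Sorted largest to smallest: 114, 91, 47 bp.

114, 91, 47 bp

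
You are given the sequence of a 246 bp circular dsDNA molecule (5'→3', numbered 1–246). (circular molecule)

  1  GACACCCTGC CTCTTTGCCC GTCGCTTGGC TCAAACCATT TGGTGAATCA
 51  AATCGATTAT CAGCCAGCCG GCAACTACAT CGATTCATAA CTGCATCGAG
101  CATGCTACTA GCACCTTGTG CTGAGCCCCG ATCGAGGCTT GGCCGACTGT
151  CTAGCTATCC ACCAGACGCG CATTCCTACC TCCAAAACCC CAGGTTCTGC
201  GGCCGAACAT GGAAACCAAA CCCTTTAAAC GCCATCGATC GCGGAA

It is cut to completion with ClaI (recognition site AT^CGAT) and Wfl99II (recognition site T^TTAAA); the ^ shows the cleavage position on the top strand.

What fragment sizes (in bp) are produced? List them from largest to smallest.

144, 64, 27, 11 bp

ClaI sites (ATCGAT) start at positions 52, 79, 234.
ClaI cuts after base 2 of each site, so after positions 53, 80, 235.
The Wfl99II site (TTTAAA) starts at position 224.
Wfl99II cuts after the first base of each site, so after position 224.
Combined cut positions: 53, 80, 224, 235.
Circular molecule, 4 cuts → 4 fragments:
  54–80 → 27 bp
  81–224 → 144 bp
  225–235 → 11 bp
  236–246 then 1–53 → 11 + 53 = 64 bp
Sorted largest to smallest: 144, 64, 27, 11 bp.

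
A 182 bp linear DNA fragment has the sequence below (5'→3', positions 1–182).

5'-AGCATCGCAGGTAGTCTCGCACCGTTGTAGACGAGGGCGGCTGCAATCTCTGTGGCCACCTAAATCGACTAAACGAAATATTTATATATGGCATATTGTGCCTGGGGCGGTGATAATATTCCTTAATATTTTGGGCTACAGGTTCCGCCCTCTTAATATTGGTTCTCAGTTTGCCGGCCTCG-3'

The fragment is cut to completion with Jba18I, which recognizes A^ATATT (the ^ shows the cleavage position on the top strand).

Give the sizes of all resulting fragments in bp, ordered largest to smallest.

77, 38, 30, 27, 10 bp

Jba18I sites (AATATT) start at positions 77, 115, 125, 155.
Jba18I cuts after the first base of each site, so after positions 77, 115, 125, 155.
Linear molecule, 4 cuts → 5 fragments:
  1–77 → 77 bp
  78–115 → 38 bp
  116–125 → 10 bp
  126–155 → 30 bp
  156–182 → 27 bp
Sorted largest to smallest: 77, 38, 30, 27, 10 bp.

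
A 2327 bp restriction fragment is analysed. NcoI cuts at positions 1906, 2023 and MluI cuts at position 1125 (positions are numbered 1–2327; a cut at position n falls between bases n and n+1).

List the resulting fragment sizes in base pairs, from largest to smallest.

1125, 781, 304, 117 bp

Combined cut positions (sorted): 1125, 1906, 2023.
Linear molecule, 3 cuts → 4 fragments:
  1125 − 0 = 1125 bp
  1906 − 1125 = 781 bp
  2023 − 1906 = 117 bp
  2327 − 2023 = 304 bp
Sorted largest to smallest: 1125, 781, 304, 117 bp.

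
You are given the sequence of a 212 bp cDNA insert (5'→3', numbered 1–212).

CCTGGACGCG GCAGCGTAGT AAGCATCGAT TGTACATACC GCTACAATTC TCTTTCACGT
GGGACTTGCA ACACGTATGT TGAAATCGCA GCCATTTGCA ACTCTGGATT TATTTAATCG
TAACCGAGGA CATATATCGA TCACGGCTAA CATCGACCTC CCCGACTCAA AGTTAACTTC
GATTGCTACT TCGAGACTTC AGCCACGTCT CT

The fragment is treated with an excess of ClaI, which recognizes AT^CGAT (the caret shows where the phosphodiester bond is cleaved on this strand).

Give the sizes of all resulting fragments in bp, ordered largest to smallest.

111, 75, 26 bp

ClaI sites (ATCGAT) start at positions 25, 136.
ClaI cuts after base 2 of each site, so after positions 26, 137.
Linear molecule, 2 cuts → 3 fragments:
  1–26 → 26 bp
  27–137 → 111 bp
  138–212 → 75 bp
Sorted largest to smallest: 111, 75, 26 bp.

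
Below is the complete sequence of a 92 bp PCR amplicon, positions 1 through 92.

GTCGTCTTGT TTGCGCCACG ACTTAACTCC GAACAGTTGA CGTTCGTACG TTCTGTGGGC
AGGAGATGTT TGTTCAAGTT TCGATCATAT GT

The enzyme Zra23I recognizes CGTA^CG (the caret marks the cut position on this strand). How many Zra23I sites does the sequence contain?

1

CGTACG occurs starting at position 45.
Zra23I cuts at 1 site.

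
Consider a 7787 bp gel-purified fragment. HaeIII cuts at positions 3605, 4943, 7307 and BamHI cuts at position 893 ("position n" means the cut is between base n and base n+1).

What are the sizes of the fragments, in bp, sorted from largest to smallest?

2712, 2364, 1338, 893, 480 bp

Combined cut positions (sorted): 893, 3605, 4943, 7307.
Linear molecule, 4 cuts → 5 fragments:
  893 − 0 = 893 bp
  3605 − 893 = 2712 bp
  4943 − 3605 = 1338 bp
  7307 − 4943 = 2364 bp
  7787 − 7307 = 480 bp
Sorted largest to smallest: 2712, 2364, 1338, 893, 480 bp.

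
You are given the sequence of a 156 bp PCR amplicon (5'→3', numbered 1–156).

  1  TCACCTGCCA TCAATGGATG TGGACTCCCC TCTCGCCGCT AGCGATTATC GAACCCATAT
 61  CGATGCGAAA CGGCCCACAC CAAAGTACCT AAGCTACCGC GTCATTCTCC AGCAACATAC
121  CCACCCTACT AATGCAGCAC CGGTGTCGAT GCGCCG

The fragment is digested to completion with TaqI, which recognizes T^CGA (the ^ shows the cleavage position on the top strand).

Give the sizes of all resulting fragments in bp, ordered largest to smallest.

TaqI sites (TCGA) start at positions 49, 60, 146.
TaqI cuts after the first base of each site, so after positions 49, 60, 146.
Linear molecule, 3 cuts → 4 fragments:
  1–49 → 49 bp
  50–60 → 11 bp
  61–146 → 86 bp
  147–156 → 10 bp
Sorted largest to smallest: 86, 49, 11, 10 bp.

86, 49, 11, 10 bp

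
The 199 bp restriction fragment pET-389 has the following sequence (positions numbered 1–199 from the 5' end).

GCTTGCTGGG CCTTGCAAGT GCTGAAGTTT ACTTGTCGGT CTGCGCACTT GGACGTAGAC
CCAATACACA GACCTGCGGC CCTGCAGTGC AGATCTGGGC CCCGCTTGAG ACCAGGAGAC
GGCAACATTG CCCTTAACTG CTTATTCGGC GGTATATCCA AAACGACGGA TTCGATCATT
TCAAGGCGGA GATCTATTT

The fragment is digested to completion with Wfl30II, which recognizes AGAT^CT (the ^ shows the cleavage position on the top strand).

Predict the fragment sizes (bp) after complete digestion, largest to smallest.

99, 94, 6 bp

Wfl30II sites (AGATCT) start at positions 91, 190.
Wfl30II cuts after base 4 of each site, so after positions 94, 193.
Linear molecule, 2 cuts → 3 fragments:
  1–94 → 94 bp
  95–193 → 99 bp
  194–199 → 6 bp
Sorted largest to smallest: 99, 94, 6 bp.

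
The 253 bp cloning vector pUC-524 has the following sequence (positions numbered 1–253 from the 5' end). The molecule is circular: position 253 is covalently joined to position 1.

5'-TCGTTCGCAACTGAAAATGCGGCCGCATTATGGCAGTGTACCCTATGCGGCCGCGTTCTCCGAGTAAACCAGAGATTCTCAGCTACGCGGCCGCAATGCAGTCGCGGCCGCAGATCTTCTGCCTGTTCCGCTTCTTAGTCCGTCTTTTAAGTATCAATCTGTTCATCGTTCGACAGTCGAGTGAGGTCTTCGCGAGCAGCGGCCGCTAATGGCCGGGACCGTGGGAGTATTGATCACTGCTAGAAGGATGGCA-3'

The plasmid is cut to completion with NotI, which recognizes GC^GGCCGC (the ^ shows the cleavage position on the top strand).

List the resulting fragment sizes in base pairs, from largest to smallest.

NotI sites (GCGGCCGC) start at positions 19, 47, 87, 104, 199.
NotI cuts after base 2 of each site, so after positions 20, 48, 88, 105, 200.
Circular molecule, 5 cuts → 5 fragments:
  21–48 → 28 bp
  49–88 → 40 bp
  89–105 → 17 bp
  106–200 → 95 bp
  201–253 then 1–20 → 53 + 20 = 73 bp
Sorted largest to smallest: 95, 73, 40, 28, 17 bp.

95, 73, 40, 28, 17 bp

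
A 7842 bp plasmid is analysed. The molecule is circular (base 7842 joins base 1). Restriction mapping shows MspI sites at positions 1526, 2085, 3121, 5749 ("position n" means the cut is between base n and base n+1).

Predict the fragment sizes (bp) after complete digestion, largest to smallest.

3619, 2628, 1036, 559 bp

Circular molecule, 4 cuts → 4 fragments:
  2085 − 1526 = 559 bp
  3121 − 2085 = 1036 bp
  5749 − 3121 = 2628 bp
  wrap: 7842 − 5749 + 1526 = 3619 bp
Sorted largest to smallest: 3619, 2628, 1036, 559 bp.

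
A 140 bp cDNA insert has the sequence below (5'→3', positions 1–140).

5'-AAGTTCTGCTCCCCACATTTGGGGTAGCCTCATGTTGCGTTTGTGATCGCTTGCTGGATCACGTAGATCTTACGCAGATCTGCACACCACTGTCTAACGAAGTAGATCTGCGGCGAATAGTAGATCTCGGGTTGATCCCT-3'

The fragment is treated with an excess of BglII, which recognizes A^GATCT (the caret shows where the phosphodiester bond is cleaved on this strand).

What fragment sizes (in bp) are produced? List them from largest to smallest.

65, 28, 18, 18, 11 bp

BglII sites (AGATCT) start at positions 65, 76, 104, 122.
BglII cuts after the first base of each site, so after positions 65, 76, 104, 122.
Linear molecule, 4 cuts → 5 fragments:
  1–65 → 65 bp
  66–76 → 11 bp
  77–104 → 28 bp
  105–122 → 18 bp
  123–140 → 18 bp
Sorted largest to smallest: 65, 28, 18, 18, 11 bp.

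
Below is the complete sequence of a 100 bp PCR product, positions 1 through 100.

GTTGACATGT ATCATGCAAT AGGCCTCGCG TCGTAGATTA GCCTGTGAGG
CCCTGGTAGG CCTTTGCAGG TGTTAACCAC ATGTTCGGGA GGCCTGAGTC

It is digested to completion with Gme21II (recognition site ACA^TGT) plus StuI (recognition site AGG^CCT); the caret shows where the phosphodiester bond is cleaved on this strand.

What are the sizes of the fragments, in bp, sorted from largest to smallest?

37, 21, 16, 11, 8, 7 bp

Gme21II sites (ACATGT) start at positions 5, 79.
Gme21II cuts after base 3 of each site, so after positions 7, 81.
StuI sites (AGGCCT) start at positions 21, 58, 90.
StuI cuts after base 3 of each site, so after positions 23, 60, 92.
Combined cut positions: 7, 23, 60, 81, 92.
Linear molecule, 5 cuts → 6 fragments:
  1–7 → 7 bp
  8–23 → 16 bp
  24–60 → 37 bp
  61–81 → 21 bp
  82–92 → 11 bp
  93–100 → 8 bp
Sorted largest to smallest: 37, 21, 16, 11, 8, 7 bp.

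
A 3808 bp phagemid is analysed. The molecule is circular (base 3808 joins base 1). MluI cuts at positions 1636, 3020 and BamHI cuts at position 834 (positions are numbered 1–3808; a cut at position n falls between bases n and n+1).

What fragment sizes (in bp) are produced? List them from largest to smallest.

1622, 1384, 802 bp

Combined cut positions (sorted): 834, 1636, 3020.
Circular molecule, 3 cuts → 3 fragments:
  1636 − 834 = 802 bp
  3020 − 1636 = 1384 bp
  wrap: 3808 − 3020 + 834 = 1622 bp
Sorted largest to smallest: 1622, 1384, 802 bp.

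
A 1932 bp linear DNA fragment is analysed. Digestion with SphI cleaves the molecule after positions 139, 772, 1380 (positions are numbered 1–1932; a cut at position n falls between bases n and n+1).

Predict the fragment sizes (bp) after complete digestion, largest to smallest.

633, 608, 552, 139 bp

Linear molecule, 3 cuts → 4 fragments:
  139 − 0 = 139 bp
  772 − 139 = 633 bp
  1380 − 772 = 608 bp
  1932 − 1380 = 552 bp
Sorted largest to smallest: 633, 608, 552, 139 bp.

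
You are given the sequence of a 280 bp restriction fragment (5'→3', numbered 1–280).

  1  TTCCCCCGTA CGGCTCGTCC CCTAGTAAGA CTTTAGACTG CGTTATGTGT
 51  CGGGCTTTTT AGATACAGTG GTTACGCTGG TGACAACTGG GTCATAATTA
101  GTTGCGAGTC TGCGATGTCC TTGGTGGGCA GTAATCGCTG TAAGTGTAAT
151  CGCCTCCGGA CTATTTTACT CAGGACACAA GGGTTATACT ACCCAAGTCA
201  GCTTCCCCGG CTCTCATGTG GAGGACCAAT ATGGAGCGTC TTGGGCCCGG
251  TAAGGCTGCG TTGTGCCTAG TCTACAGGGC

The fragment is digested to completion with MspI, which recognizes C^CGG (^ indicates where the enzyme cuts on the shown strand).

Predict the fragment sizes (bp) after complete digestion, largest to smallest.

MspI sites (CCGG) start at positions 156, 207, 247.
MspI cuts after the first base of each site, so after positions 156, 207, 247.
Linear molecule, 3 cuts → 4 fragments:
  1–156 → 156 bp
  157–207 → 51 bp
  208–247 → 40 bp
  248–280 → 33 bp
Sorted largest to smallest: 156, 51, 40, 33 bp.

156, 51, 40, 33 bp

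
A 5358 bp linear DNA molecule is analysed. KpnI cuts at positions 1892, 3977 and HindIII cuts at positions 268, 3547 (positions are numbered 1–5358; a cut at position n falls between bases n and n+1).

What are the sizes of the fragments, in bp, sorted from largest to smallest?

1655, 1624, 1381, 430, 268 bp

Combined cut positions (sorted): 268, 1892, 3547, 3977.
Linear molecule, 4 cuts → 5 fragments:
  268 − 0 = 268 bp
  1892 − 268 = 1624 bp
  3547 − 1892 = 1655 bp
  3977 − 3547 = 430 bp
  5358 − 3977 = 1381 bp
Sorted largest to smallest: 1655, 1624, 1381, 430, 268 bp.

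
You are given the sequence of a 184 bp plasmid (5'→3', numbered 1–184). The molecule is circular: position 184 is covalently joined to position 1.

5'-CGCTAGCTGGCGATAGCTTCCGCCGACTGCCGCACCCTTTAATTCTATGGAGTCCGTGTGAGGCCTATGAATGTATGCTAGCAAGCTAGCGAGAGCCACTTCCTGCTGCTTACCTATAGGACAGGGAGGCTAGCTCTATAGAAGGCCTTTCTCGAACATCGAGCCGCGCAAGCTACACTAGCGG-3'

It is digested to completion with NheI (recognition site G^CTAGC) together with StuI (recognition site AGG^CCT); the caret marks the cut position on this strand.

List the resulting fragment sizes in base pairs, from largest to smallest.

61, 44, 41, 16, 14, 8 bp

NheI sites (GCTAGC) start at positions 2, 77, 85, 129.
NheI cuts after the first base of each site, so after positions 2, 77, 85, 129.
StuI sites (AGGCCT) start at positions 61, 143.
StuI cuts after base 3 of each site, so after positions 63, 145.
Combined cut positions: 2, 63, 77, 85, 129, 145.
Circular molecule, 6 cuts → 6 fragments:
  3–63 → 61 bp
  64–77 → 14 bp
  78–85 → 8 bp
  86–129 → 44 bp
  130–145 → 16 bp
  146–184 then 1–2 → 39 + 2 = 41 bp
Sorted largest to smallest: 61, 44, 41, 16, 14, 8 bp.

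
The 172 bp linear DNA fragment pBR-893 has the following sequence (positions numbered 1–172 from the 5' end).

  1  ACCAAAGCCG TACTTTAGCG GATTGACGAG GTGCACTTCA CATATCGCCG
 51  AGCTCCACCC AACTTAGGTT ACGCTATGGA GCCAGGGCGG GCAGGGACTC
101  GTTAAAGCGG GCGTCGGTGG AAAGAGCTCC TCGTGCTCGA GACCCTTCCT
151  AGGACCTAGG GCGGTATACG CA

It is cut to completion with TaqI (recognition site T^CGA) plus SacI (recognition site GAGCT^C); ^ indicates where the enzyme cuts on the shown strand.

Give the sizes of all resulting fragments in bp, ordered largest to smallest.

74, 54, 35, 9 bp

The TaqI site (TCGA) starts at position 137.
TaqI cuts after the first base of each site, so after position 137.
SacI sites (GAGCTC) start at positions 50, 124.
SacI cuts after base 5 of each site (before the last base), so after positions 54, 128.
Combined cut positions: 54, 128, 137.
Linear molecule, 3 cuts → 4 fragments:
  1–54 → 54 bp
  55–128 → 74 bp
  129–137 → 9 bp
  138–172 → 35 bp
Sorted largest to smallest: 74, 54, 35, 9 bp.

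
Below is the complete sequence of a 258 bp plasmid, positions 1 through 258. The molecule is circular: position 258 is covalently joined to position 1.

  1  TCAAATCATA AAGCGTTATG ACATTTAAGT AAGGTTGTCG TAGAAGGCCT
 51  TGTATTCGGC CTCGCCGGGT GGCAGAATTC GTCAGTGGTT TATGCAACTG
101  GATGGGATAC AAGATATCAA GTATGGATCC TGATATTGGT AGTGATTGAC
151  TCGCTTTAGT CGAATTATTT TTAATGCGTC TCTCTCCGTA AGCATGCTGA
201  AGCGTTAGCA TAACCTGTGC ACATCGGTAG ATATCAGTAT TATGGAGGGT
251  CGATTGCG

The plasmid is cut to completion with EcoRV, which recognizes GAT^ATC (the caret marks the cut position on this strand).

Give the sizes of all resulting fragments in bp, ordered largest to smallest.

EcoRV sites (GATATC) start at positions 113, 230.
EcoRV cuts after base 3 of each site, so after positions 115, 232.
Circular molecule, 2 cuts → 2 fragments:
  116–232 → 117 bp
  233–258 then 1–115 → 26 + 115 = 141 bp
Sorted largest to smallest: 141, 117 bp.

141, 117 bp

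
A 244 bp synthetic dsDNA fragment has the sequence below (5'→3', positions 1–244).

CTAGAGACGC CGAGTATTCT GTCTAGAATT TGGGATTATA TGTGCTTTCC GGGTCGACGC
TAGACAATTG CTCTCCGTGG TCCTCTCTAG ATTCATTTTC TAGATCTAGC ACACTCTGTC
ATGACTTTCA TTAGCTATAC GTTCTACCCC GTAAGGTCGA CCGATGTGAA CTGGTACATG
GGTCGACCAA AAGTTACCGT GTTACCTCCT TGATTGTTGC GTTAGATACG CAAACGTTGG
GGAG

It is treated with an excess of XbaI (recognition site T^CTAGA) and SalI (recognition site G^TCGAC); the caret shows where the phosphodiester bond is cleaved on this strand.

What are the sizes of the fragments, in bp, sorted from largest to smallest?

XbaI sites (TCTAGA) start at positions 22, 86, 99.
XbaI cuts after the first base of each site, so after positions 22, 86, 99.
SalI sites (GTCGAC) start at positions 53, 156, 182.
SalI cuts after the first base of each site, so after positions 53, 156, 182.
Combined cut positions: 22, 53, 86, 99, 156, 182.
Linear molecule, 6 cuts → 7 fragments:
  1–22 → 22 bp
  23–53 → 31 bp
  54–86 → 33 bp
  87–99 → 13 bp
  100–156 → 57 bp
  157–182 → 26 bp
  183–244 → 62 bp
Sorted largest to smallest: 62, 57, 33, 31, 26, 22, 13 bp.

62, 57, 33, 31, 26, 22, 13 bp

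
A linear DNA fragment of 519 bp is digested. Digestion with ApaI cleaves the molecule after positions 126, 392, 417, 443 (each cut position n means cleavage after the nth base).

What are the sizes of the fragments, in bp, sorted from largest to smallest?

Linear molecule, 4 cuts → 5 fragments:
  126 − 0 = 126 bp
  392 − 126 = 266 bp
  417 − 392 = 25 bp
  443 − 417 = 26 bp
  519 − 443 = 76 bp
Sorted largest to smallest: 266, 126, 76, 26, 25 bp.

266, 126, 76, 26, 25 bp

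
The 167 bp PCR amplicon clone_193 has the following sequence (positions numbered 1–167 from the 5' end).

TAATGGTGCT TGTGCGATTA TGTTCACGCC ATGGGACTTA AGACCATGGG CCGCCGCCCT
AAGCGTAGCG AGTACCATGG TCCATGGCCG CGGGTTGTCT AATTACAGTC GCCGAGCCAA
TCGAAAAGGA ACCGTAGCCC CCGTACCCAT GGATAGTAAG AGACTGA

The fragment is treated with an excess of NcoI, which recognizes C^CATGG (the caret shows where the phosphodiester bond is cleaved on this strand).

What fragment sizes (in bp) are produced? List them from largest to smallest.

65, 31, 29, 20, 15, 7 bp

NcoI sites (CCATGG) start at positions 29, 44, 75, 82, 147.
NcoI cuts after the first base of each site, so after positions 29, 44, 75, 82, 147.
Linear molecule, 5 cuts → 6 fragments:
  1–29 → 29 bp
  30–44 → 15 bp
  45–75 → 31 bp
  76–82 → 7 bp
  83–147 → 65 bp
  148–167 → 20 bp
Sorted largest to smallest: 65, 31, 29, 20, 15, 7 bp.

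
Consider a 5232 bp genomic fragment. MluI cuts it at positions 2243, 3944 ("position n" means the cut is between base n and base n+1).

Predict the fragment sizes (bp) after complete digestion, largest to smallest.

2243, 1701, 1288 bp

Linear molecule, 2 cuts → 3 fragments:
  2243 − 0 = 2243 bp
  3944 − 2243 = 1701 bp
  5232 − 3944 = 1288 bp
Sorted largest to smallest: 2243, 1701, 1288 bp.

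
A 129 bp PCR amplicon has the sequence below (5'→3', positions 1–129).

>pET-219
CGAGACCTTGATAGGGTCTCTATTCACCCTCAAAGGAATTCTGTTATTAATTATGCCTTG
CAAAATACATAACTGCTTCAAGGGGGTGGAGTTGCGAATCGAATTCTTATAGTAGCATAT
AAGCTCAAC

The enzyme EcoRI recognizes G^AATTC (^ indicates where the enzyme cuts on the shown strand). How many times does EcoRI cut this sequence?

GAATTC occurs starting at positions 36, 101.
EcoRI cuts at 2 sites.

2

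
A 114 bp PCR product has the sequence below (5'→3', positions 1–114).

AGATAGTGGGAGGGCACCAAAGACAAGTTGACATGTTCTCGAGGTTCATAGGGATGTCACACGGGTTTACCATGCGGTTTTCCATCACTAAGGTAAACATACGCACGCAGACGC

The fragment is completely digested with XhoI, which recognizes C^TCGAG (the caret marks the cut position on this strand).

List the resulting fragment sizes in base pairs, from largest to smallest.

76, 38 bp

The XhoI site (CTCGAG) starts at position 38.
XhoI cuts after the first base of each site, so after position 38.
Linear molecule, 1 cut → 2 fragments:
  1–38 → 38 bp
  39–114 → 76 bp
Sorted largest to smallest: 76, 38 bp.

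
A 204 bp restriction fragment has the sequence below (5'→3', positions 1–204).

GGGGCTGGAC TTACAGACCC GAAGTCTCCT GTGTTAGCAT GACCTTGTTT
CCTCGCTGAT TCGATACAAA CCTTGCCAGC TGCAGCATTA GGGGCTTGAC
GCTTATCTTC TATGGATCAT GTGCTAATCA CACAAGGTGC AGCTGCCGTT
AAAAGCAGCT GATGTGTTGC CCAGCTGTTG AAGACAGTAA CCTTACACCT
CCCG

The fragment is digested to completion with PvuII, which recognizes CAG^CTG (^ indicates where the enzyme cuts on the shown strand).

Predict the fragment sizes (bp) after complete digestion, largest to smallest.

79, 63, 30, 16, 16 bp

PvuII sites (CAGCTG) start at positions 77, 140, 156, 172.
PvuII cuts after base 3 of each site, so after positions 79, 142, 158, 174.
Linear molecule, 4 cuts → 5 fragments:
  1–79 → 79 bp
  80–142 → 63 bp
  143–158 → 16 bp
  159–174 → 16 bp
  175–204 → 30 bp
Sorted largest to smallest: 79, 63, 30, 16, 16 bp.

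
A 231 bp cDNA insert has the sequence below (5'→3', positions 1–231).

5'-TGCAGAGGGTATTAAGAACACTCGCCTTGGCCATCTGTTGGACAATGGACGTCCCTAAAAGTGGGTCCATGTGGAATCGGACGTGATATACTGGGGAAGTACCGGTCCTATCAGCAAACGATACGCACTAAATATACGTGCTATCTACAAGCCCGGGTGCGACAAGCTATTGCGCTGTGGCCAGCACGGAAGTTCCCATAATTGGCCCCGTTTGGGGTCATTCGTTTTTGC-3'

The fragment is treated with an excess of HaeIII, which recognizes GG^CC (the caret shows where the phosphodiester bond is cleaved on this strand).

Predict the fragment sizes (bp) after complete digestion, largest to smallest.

150, 30, 26, 25 bp

HaeIII sites (GGCC) start at positions 29, 179, 204.
HaeIII cuts after base 2 of each site, so after positions 30, 180, 205.
Linear molecule, 3 cuts → 4 fragments:
  1–30 → 30 bp
  31–180 → 150 bp
  181–205 → 25 bp
  206–231 → 26 bp
Sorted largest to smallest: 150, 30, 26, 25 bp.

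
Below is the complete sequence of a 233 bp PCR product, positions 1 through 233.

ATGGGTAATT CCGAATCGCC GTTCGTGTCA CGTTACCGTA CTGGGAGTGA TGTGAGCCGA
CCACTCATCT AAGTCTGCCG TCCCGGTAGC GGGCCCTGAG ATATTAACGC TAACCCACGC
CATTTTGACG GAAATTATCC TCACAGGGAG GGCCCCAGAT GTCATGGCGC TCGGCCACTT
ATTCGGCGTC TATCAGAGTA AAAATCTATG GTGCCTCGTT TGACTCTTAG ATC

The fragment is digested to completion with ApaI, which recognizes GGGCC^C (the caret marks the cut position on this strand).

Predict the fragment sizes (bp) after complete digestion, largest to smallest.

95, 79, 59 bp

ApaI sites (GGGCCC) start at positions 91, 150.
ApaI cuts after base 5 of each site (before the last base), so after positions 95, 154.
Linear molecule, 2 cuts → 3 fragments:
  1–95 → 95 bp
  96–154 → 59 bp
  155–233 → 79 bp
Sorted largest to smallest: 95, 79, 59 bp.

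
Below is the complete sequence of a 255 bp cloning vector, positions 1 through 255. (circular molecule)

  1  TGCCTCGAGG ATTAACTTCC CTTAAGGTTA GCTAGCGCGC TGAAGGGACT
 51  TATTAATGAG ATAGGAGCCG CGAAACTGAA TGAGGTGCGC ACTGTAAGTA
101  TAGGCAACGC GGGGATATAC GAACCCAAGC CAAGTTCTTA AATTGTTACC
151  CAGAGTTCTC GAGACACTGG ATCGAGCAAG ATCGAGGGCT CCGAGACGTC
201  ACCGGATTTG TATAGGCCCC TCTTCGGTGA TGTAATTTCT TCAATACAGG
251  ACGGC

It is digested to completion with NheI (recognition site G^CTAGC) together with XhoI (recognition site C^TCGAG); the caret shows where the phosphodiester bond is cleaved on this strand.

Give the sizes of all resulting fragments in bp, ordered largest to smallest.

127, 101, 27 bp

The NheI site (GCTAGC) starts at position 31.
NheI cuts after the first base of each site, so after position 31.
XhoI sites (CTCGAG) start at positions 4, 158.
XhoI cuts after the first base of each site, so after positions 4, 158.
Combined cut positions: 4, 31, 158.
Circular molecule, 3 cuts → 3 fragments:
  5–31 → 27 bp
  32–158 → 127 bp
  159–255 then 1–4 → 97 + 4 = 101 bp
Sorted largest to smallest: 127, 101, 27 bp.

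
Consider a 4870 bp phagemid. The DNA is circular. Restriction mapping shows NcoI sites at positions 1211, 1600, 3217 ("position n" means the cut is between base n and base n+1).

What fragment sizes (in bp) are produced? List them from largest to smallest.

2864, 1617, 389 bp

Circular molecule, 3 cuts → 3 fragments:
  1600 − 1211 = 389 bp
  3217 − 1600 = 1617 bp
  wrap: 4870 − 3217 + 1211 = 2864 bp
Sorted largest to smallest: 2864, 1617, 389 bp.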